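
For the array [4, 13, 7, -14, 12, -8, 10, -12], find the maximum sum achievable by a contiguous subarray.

Using Kadane's algorithm on [4, 13, 7, -14, 12, -8, 10, -12]:

Scanning through the array:
Position 1 (value 13): max_ending_here = 17, max_so_far = 17
Position 2 (value 7): max_ending_here = 24, max_so_far = 24
Position 3 (value -14): max_ending_here = 10, max_so_far = 24
Position 4 (value 12): max_ending_here = 22, max_so_far = 24
Position 5 (value -8): max_ending_here = 14, max_so_far = 24
Position 6 (value 10): max_ending_here = 24, max_so_far = 24
Position 7 (value -12): max_ending_here = 12, max_so_far = 24

Maximum subarray: [4, 13, 7]
Maximum sum: 24

The maximum subarray is [4, 13, 7] with sum 24. This subarray runs from index 0 to index 2.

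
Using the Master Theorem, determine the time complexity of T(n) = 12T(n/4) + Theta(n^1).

Master Theorem for T(n) = 12T(n/4) + O(n^1):

a = 12, b = 4, c = 1
log_b(a) = log_4(12) = 1.7925

Case 1: c = 1 < log_4(12) = 1.7925
T(n) = O(n^(log_4 12))

For T(n) = 12T(n/4) + O(n^1): log_4(12) = 1.7925. This is Case 1 of the Master Theorem (c < log_b(a), work dominated by leaves), giving O(n^(log_4 12)).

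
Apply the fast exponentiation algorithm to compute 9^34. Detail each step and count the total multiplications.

Computing 9^34 by squaring (build up from 9^1; each line after the first costs one multiplication):

9^1 = 9
9^2 = (9^1)^2 = 9^2 = 81
9^4 = (9^2)^2 = 81^2 = 6561
9^8 = (9^4)^2 = 6561^2 = 43046721
9^16 = (9^8)^2 = 43046721^2 = 1853020188851841
9^17 = 9 * 9^16 = 9 * 1853020188851841 = 16677181699666569
9^34 = (9^17)^2 = 16677181699666569^2 = 278128389443693511257285776231761

Result: 278128389443693511257285776231761
Multiplications needed: 6 (6 lines after 9^1)

9^34 = 278128389443693511257285776231761. Using exponentiation by squaring, this requires 6 multiplications. The key idea: if the exponent is even, square the half-power; if odd, multiply by the base once.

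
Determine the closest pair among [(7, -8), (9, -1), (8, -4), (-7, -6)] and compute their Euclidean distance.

Computing all pairwise distances among 4 points:

d((7, -8), (9, -1)) = 7.2801
d((7, -8), (8, -4)) = 4.1231
d((7, -8), (-7, -6)) = 14.1421
d((9, -1), (8, -4)) = 3.1623 <-- minimum
d((9, -1), (-7, -6)) = 16.7631
d((8, -4), (-7, -6)) = 15.1327

Closest pair: (9, -1) and (8, -4) with distance 3.1623

The closest pair is (9, -1) and (8, -4) with Euclidean distance 3.1623. For 4 points, brute-force pairwise comparison is shown above. For large n, the divide-and-conquer algorithm (sort by x, recurse on halves, check the dividing strip) achieves O(n log n).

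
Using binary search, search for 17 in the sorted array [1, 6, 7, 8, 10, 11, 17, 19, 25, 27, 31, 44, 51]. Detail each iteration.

Binary search for 17 in [1, 6, 7, 8, 10, 11, 17, 19, 25, 27, 31, 44, 51]:

lo=0, hi=12, mid=6, arr[mid]=17 -> Found target at index 6!

Binary search finds 17 at index 6 after 1 comparisons. The search repeatedly halves the search space by comparing with the middle element.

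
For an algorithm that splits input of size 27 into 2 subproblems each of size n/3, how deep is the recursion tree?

For divide and conquer with division factor 3:

Problem sizes at each level:
Level 0: 27
Level 1: 9
Level 2: 3
Level 3: 1

The root is level 0 and the size-1 base case is level 3 (the tree spans levels 0 through 3, i.e. 4 levels counting the root), so the depth is the number of divisions: log_3(27) = 3

The recursion tree depth is log_3(27) = 3. At each level, the problem size is divided by 3, so it takes 3 divisions to reduce to a base case of size 1. The algorithm makes 2 recursive calls at each level.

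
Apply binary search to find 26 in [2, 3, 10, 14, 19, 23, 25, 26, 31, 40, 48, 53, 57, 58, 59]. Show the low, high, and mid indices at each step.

Binary search for 26 in [2, 3, 10, 14, 19, 23, 25, 26, 31, 40, 48, 53, 57, 58, 59]:

lo=0, hi=14, mid=7, arr[mid]=26 -> Found target at index 7!

Binary search finds 26 at index 7 after 1 comparisons. The search repeatedly halves the search space by comparing with the middle element.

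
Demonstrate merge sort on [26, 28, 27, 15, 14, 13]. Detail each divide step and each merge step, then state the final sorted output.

Merge sort trace:

Split: [26, 28, 27, 15, 14, 13] -> [26, 28, 27] and [15, 14, 13]
  Split: [26, 28, 27] -> [26] and [28, 27]
    Split: [28, 27] -> [28] and [27]
    Merge: [28] + [27] -> [27, 28]
  Merge: [26] + [27, 28] -> [26, 27, 28]
  Split: [15, 14, 13] -> [15] and [14, 13]
    Split: [14, 13] -> [14] and [13]
    Merge: [14] + [13] -> [13, 14]
  Merge: [15] + [13, 14] -> [13, 14, 15]
Merge: [26, 27, 28] + [13, 14, 15] -> [13, 14, 15, 26, 27, 28]

Final sorted array: [13, 14, 15, 26, 27, 28]

The merge sort proceeds by recursively splitting the array and merging sorted halves.
After all merges, the sorted array is [13, 14, 15, 26, 27, 28].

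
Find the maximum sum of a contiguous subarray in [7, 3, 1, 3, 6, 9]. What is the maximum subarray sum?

Using Kadane's algorithm on [7, 3, 1, 3, 6, 9]:

Scanning through the array:
Position 1 (value 3): max_ending_here = 10, max_so_far = 10
Position 2 (value 1): max_ending_here = 11, max_so_far = 11
Position 3 (value 3): max_ending_here = 14, max_so_far = 14
Position 4 (value 6): max_ending_here = 20, max_so_far = 20
Position 5 (value 9): max_ending_here = 29, max_so_far = 29

Maximum subarray: [7, 3, 1, 3, 6, 9]
Maximum sum: 29

The maximum subarray is [7, 3, 1, 3, 6, 9] with sum 29. This subarray runs from index 0 to index 5.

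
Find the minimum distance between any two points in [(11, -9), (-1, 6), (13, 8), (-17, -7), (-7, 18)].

Computing all pairwise distances among 5 points:

d((11, -9), (-1, 6)) = 19.2094
d((11, -9), (13, 8)) = 17.1172
d((11, -9), (-17, -7)) = 28.0713
d((11, -9), (-7, 18)) = 32.45
d((-1, 6), (13, 8)) = 14.1421
d((-1, 6), (-17, -7)) = 20.6155
d((-1, 6), (-7, 18)) = 13.4164 <-- minimum
d((13, 8), (-17, -7)) = 33.541
d((13, 8), (-7, 18)) = 22.3607
d((-17, -7), (-7, 18)) = 26.9258

Closest pair: (-1, 6) and (-7, 18) with distance 13.4164

The closest pair is (-1, 6) and (-7, 18) with Euclidean distance 13.4164. For 5 points, brute-force pairwise comparison is shown above. For large n, the divide-and-conquer algorithm (sort by x, recurse on halves, check the dividing strip) achieves O(n log n).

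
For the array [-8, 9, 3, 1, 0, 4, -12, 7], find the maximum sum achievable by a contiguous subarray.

Using Kadane's algorithm on [-8, 9, 3, 1, 0, 4, -12, 7]:

Scanning through the array:
Position 1 (value 9): max_ending_here = 9, max_so_far = 9
Position 2 (value 3): max_ending_here = 12, max_so_far = 12
Position 3 (value 1): max_ending_here = 13, max_so_far = 13
Position 4 (value 0): max_ending_here = 13, max_so_far = 13
Position 5 (value 4): max_ending_here = 17, max_so_far = 17
Position 6 (value -12): max_ending_here = 5, max_so_far = 17
Position 7 (value 7): max_ending_here = 12, max_so_far = 17

Maximum subarray: [9, 3, 1, 0, 4]
Maximum sum: 17

The maximum subarray is [9, 3, 1, 0, 4] with sum 17. This subarray runs from index 1 to index 5.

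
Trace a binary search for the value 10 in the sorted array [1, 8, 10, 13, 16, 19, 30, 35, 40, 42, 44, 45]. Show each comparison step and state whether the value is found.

Binary search for 10 in [1, 8, 10, 13, 16, 19, 30, 35, 40, 42, 44, 45]:

lo=0, hi=11, mid=5, arr[mid]=19 -> 19 > 10, search left half
lo=0, hi=4, mid=2, arr[mid]=10 -> Found target at index 2!

Binary search finds 10 at index 2 after 2 comparisons. The search repeatedly halves the search space by comparing with the middle element.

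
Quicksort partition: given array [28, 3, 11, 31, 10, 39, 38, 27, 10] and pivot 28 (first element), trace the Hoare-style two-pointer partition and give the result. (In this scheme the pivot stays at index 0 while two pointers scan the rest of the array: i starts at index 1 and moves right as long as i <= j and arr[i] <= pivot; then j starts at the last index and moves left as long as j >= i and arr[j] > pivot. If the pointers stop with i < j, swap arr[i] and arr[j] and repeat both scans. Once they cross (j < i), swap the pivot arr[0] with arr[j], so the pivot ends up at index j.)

Hoare-style two-pointer partition with pivot = 28:

Initial array: [28, 3, 11, 31, 10, 39, 38, 27, 10]

Pointers start at i = 1, j = 8.
i stops at index 3 (arr[3]=31 > 28), j stops at index 8 (arr[8]=10 <= 28): swap arr[3] and arr[8], array becomes [28, 3, 11, 10, 10, 39, 38, 27, 31]
i stops at index 5 (arr[5]=39 > 28), j stops at index 7 (arr[7]=27 <= 28): swap arr[5] and arr[7], array becomes [28, 3, 11, 10, 10, 27, 38, 39, 31]
i ends at 6, j ends at 5: the pointers have crossed (j < i), so scanning stops.

Swap pivot arr[0] with arr[5] to place pivot at position 5: [27, 3, 11, 10, 10, 28, 38, 39, 31]
Pivot position: 5

After partitioning with pivot 28, the array becomes [27, 3, 11, 10, 10, 28, 38, 39, 31]. The pivot is placed at index 5. All elements to the left of the pivot are <= 28, and all elements to the right are > 28.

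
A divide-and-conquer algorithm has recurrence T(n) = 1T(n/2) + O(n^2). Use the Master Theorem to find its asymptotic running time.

Master Theorem for T(n) = 1T(n/2) + O(n^2):

a = 1, b = 2, c = 2
log_b(a) = log_2(1) = 0.0000

Case 3: c = 2 > log_2(1) = 0.0000
T(n) = O(n^2) = O(n^2)

For T(n) = 1T(n/2) + O(n^2): log_2(1) = 0.0000. This is Case 3 of the Master Theorem (c > log_b(a), work dominated by root), giving O(n^2).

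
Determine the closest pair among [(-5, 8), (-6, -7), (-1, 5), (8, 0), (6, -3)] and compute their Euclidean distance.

Computing all pairwise distances among 5 points:

d((-5, 8), (-6, -7)) = 15.0333
d((-5, 8), (-1, 5)) = 5.0
d((-5, 8), (8, 0)) = 15.2643
d((-5, 8), (6, -3)) = 15.5563
d((-6, -7), (-1, 5)) = 13.0
d((-6, -7), (8, 0)) = 15.6525
d((-6, -7), (6, -3)) = 12.6491
d((-1, 5), (8, 0)) = 10.2956
d((-1, 5), (6, -3)) = 10.6301
d((8, 0), (6, -3)) = 3.6056 <-- minimum

Closest pair: (8, 0) and (6, -3) with distance 3.6056

The closest pair is (8, 0) and (6, -3) with Euclidean distance 3.6056. For 5 points, brute-force pairwise comparison is shown above. For large n, the divide-and-conquer algorithm (sort by x, recurse on halves, check the dividing strip) achieves O(n log n).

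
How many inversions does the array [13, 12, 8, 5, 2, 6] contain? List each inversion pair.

Finding inversions in [13, 12, 8, 5, 2, 6]:

(0, 1): arr[0]=13 > arr[1]=12
(0, 2): arr[0]=13 > arr[2]=8
(0, 3): arr[0]=13 > arr[3]=5
(0, 4): arr[0]=13 > arr[4]=2
(0, 5): arr[0]=13 > arr[5]=6
(1, 2): arr[1]=12 > arr[2]=8
(1, 3): arr[1]=12 > arr[3]=5
(1, 4): arr[1]=12 > arr[4]=2
(1, 5): arr[1]=12 > arr[5]=6
(2, 3): arr[2]=8 > arr[3]=5
(2, 4): arr[2]=8 > arr[4]=2
(2, 5): arr[2]=8 > arr[5]=6
(3, 4): arr[3]=5 > arr[4]=2

Total inversions: 13

The array has 13 inversion(s): (0,1), (0,2), (0,3), (0,4), (0,5), (1,2), (1,3), (1,4), (1,5), (2,3), (2,4), (2,5), (3,4). Each pair (i,j) satisfies i < j and arr[i] > arr[j].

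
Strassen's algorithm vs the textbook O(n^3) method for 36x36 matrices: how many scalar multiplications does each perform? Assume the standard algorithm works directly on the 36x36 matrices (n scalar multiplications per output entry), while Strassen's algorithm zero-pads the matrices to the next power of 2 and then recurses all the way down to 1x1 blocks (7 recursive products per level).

Matrix multiplication for 36x36 matrices:

Strassen's algorithm requires power-of-2 dimensions. Pad 36x36 to 64x64 (next power of 2).

Standard algorithm: 36^3 = 46656 multiplications
Strassen's algorithm: 7^(log2(64)) = 7^6 = 117649 multiplications
Difference: 46656 - 117649 = -70993 (Strassen uses MORE here due to padding overhead — for small or just-over-power-of-2 n, padding can outweigh the per-level savings)

Standard: 46656 multiplications (36^3). Strassen: 117649 multiplications (7^6, after padding to 64x64). Strassen reduces 8 recursive multiplications to 7 at each level.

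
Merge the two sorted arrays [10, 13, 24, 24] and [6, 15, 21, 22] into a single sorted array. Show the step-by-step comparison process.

Merging process:

Compare 10 vs 6: take 6 from right. Merged: [6]
Compare 10 vs 15: take 10 from left. Merged: [6, 10]
Compare 13 vs 15: take 13 from left. Merged: [6, 10, 13]
Compare 24 vs 15: take 15 from right. Merged: [6, 10, 13, 15]
Compare 24 vs 21: take 21 from right. Merged: [6, 10, 13, 15, 21]
Compare 24 vs 22: take 22 from right. Merged: [6, 10, 13, 15, 21, 22]
Append remaining from left: [24, 24]. Merged: [6, 10, 13, 15, 21, 22, 24, 24]

Final merged array: [6, 10, 13, 15, 21, 22, 24, 24]
Total comparisons: 6

The merged array is [6, 10, 13, 15, 21, 22, 24, 24], requiring 6 comparisons. The merge step runs in O(n) time where n is the total number of elements.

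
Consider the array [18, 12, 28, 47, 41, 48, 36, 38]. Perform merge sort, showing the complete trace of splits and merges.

Merge sort trace:

Split: [18, 12, 28, 47, 41, 48, 36, 38] -> [18, 12, 28, 47] and [41, 48, 36, 38]
  Split: [18, 12, 28, 47] -> [18, 12] and [28, 47]
    Split: [18, 12] -> [18] and [12]
    Merge: [18] + [12] -> [12, 18]
    Split: [28, 47] -> [28] and [47]
    Merge: [28] + [47] -> [28, 47]
  Merge: [12, 18] + [28, 47] -> [12, 18, 28, 47]
  Split: [41, 48, 36, 38] -> [41, 48] and [36, 38]
    Split: [41, 48] -> [41] and [48]
    Merge: [41] + [48] -> [41, 48]
    Split: [36, 38] -> [36] and [38]
    Merge: [36] + [38] -> [36, 38]
  Merge: [41, 48] + [36, 38] -> [36, 38, 41, 48]
Merge: [12, 18, 28, 47] + [36, 38, 41, 48] -> [12, 18, 28, 36, 38, 41, 47, 48]

Final sorted array: [12, 18, 28, 36, 38, 41, 47, 48]

The merge sort proceeds by recursively splitting the array and merging sorted halves.
After all merges, the sorted array is [12, 18, 28, 36, 38, 41, 47, 48].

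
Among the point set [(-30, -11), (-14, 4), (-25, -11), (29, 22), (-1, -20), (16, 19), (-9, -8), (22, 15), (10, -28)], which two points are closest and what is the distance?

Computing all pairwise distances among 9 points:

d((-30, -11), (-14, 4)) = 21.9317
d((-30, -11), (-25, -11)) = 5.0 <-- minimum
d((-30, -11), (29, 22)) = 67.6018
d((-30, -11), (-1, -20)) = 30.3645
d((-30, -11), (16, 19)) = 54.9181
d((-30, -11), (-9, -8)) = 21.2132
d((-30, -11), (22, 15)) = 58.1378
d((-30, -11), (10, -28)) = 43.4626
d((-14, 4), (-25, -11)) = 18.6011
d((-14, 4), (29, 22)) = 46.6154
d((-14, 4), (-1, -20)) = 27.2947
d((-14, 4), (16, 19)) = 33.541
d((-14, 4), (-9, -8)) = 13.0
d((-14, 4), (22, 15)) = 37.6431
d((-14, 4), (10, -28)) = 40.0
d((-25, -11), (29, 22)) = 63.2851
d((-25, -11), (-1, -20)) = 25.632
d((-25, -11), (16, 19)) = 50.8035
d((-25, -11), (-9, -8)) = 16.2788
d((-25, -11), (22, 15)) = 53.7122
d((-25, -11), (10, -28)) = 38.9102
d((29, 22), (-1, -20)) = 51.614
d((29, 22), (16, 19)) = 13.3417
d((29, 22), (-9, -8)) = 48.4149
d((29, 22), (22, 15)) = 9.8995
d((29, 22), (10, -28)) = 53.4883
d((-1, -20), (16, 19)) = 42.5441
d((-1, -20), (-9, -8)) = 14.4222
d((-1, -20), (22, 15)) = 41.8808
d((-1, -20), (10, -28)) = 13.6015
d((16, 19), (-9, -8)) = 36.7967
d((16, 19), (22, 15)) = 7.2111
d((16, 19), (10, -28)) = 47.3814
d((-9, -8), (22, 15)) = 38.6005
d((-9, -8), (10, -28)) = 27.5862
d((22, 15), (10, -28)) = 44.643

Closest pair: (-30, -11) and (-25, -11) with distance 5.0

The closest pair is (-30, -11) and (-25, -11) with Euclidean distance 5.0. For 9 points, brute-force pairwise comparison is shown above. For large n, the divide-and-conquer algorithm (sort by x, recurse on halves, check the dividing strip) achieves O(n log n).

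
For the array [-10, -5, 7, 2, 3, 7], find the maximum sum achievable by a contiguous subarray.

Using Kadane's algorithm on [-10, -5, 7, 2, 3, 7]:

Scanning through the array:
Position 1 (value -5): max_ending_here = -5, max_so_far = -5
Position 2 (value 7): max_ending_here = 7, max_so_far = 7
Position 3 (value 2): max_ending_here = 9, max_so_far = 9
Position 4 (value 3): max_ending_here = 12, max_so_far = 12
Position 5 (value 7): max_ending_here = 19, max_so_far = 19

Maximum subarray: [7, 2, 3, 7]
Maximum sum: 19

The maximum subarray is [7, 2, 3, 7] with sum 19. This subarray runs from index 2 to index 5.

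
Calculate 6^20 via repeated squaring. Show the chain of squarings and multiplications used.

Computing 6^20 by squaring (build up from 6^1; each line after the first costs one multiplication):

6^1 = 6
6^2 = (6^1)^2 = 6^2 = 36
6^4 = (6^2)^2 = 36^2 = 1296
6^5 = 6 * 6^4 = 6 * 1296 = 7776
6^10 = (6^5)^2 = 7776^2 = 60466176
6^20 = (6^10)^2 = 60466176^2 = 3656158440062976

Result: 3656158440062976
Multiplications needed: 5 (5 lines after 6^1)

6^20 = 3656158440062976. Using exponentiation by squaring, this requires 5 multiplications. The key idea: if the exponent is even, square the half-power; if odd, multiply by the base once.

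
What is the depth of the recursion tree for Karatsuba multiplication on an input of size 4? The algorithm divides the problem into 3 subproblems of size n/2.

For divide and conquer with division factor 2:

Problem sizes at each level:
Level 0: 4
Level 1: 2
Level 2: 1

The root is level 0 and the size-1 base case is level 2 (the tree spans levels 0 through 2, i.e. 3 levels counting the root), so the depth is the number of divisions: log_2(4) = 2

The recursion tree depth is log_2(4) = 2. At each level, the problem size is divided by 2, so it takes 2 divisions to reduce to a base case of size 1. The algorithm makes 3 recursive calls at each level.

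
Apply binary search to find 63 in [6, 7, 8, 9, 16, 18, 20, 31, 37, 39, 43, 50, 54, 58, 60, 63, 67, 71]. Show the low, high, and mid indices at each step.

Binary search for 63 in [6, 7, 8, 9, 16, 18, 20, 31, 37, 39, 43, 50, 54, 58, 60, 63, 67, 71]:

lo=0, hi=17, mid=8, arr[mid]=37 -> 37 < 63, search right half
lo=9, hi=17, mid=13, arr[mid]=58 -> 58 < 63, search right half
lo=14, hi=17, mid=15, arr[mid]=63 -> Found target at index 15!

Binary search finds 63 at index 15 after 3 comparisons. The search repeatedly halves the search space by comparing with the middle element.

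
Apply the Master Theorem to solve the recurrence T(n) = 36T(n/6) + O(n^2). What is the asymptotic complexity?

Master Theorem for T(n) = 36T(n/6) + O(n^2):

a = 36, b = 6, c = 2
log_b(a) = log_6(36) = 2.0000

Case 2: c = 2 = log_6(36) = 2.0000
T(n) = O(n^2 log n) = O(n^2 log n)

For T(n) = 36T(n/6) + O(n^2): log_6(36) = 2.0000. This is Case 2 of the Master Theorem (c = log_b(a), equal work at all levels), giving O(n^2 log n).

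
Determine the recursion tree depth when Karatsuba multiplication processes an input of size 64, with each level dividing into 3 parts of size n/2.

For divide and conquer with division factor 2:

Problem sizes at each level:
Level 0: 64
Level 1: 32
Level 2: 16
Level 3: 8
Level 4: 4
Level 5: 2
Level 6: 1

The root is level 0 and the size-1 base case is level 6 (the tree spans levels 0 through 6, i.e. 7 levels counting the root), so the depth is the number of divisions: log_2(64) = 6

The recursion tree depth is log_2(64) = 6. At each level, the problem size is divided by 2, so it takes 6 divisions to reduce to a base case of size 1. The algorithm makes 3 recursive calls at each level.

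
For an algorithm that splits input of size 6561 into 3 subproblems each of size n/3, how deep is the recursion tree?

For divide and conquer with division factor 3:

Problem sizes at each level:
Level 0: 6561
Level 1: 2187
Level 2: 729
Level 3: 243
Level 4: 81
Level 5: 27
Level 6: 9
Level 7: 3
Level 8: 1

The root is level 0 and the size-1 base case is level 8 (the tree spans levels 0 through 8, i.e. 9 levels counting the root), so the depth is the number of divisions: log_3(6561) = 8

The recursion tree depth is log_3(6561) = 8. At each level, the problem size is divided by 3, so it takes 8 divisions to reduce to a base case of size 1. The algorithm makes 3 recursive calls at each level.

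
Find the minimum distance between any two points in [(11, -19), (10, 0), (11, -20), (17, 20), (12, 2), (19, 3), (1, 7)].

Computing all pairwise distances among 7 points:

d((11, -19), (10, 0)) = 19.0263
d((11, -19), (11, -20)) = 1.0 <-- minimum
d((11, -19), (17, 20)) = 39.4588
d((11, -19), (12, 2)) = 21.0238
d((11, -19), (19, 3)) = 23.4094
d((11, -19), (1, 7)) = 27.8568
d((10, 0), (11, -20)) = 20.025
d((10, 0), (17, 20)) = 21.1896
d((10, 0), (12, 2)) = 2.8284
d((10, 0), (19, 3)) = 9.4868
d((10, 0), (1, 7)) = 11.4018
d((11, -20), (17, 20)) = 40.4475
d((11, -20), (12, 2)) = 22.0227
d((11, -20), (19, 3)) = 24.3516
d((11, -20), (1, 7)) = 28.7924
d((17, 20), (12, 2)) = 18.6815
d((17, 20), (19, 3)) = 17.1172
d((17, 20), (1, 7)) = 20.6155
d((12, 2), (19, 3)) = 7.0711
d((12, 2), (1, 7)) = 12.083
d((19, 3), (1, 7)) = 18.4391

Closest pair: (11, -19) and (11, -20) with distance 1.0

The closest pair is (11, -19) and (11, -20) with Euclidean distance 1.0. For 7 points, brute-force pairwise comparison is shown above. For large n, the divide-and-conquer algorithm (sort by x, recurse on halves, check the dividing strip) achieves O(n log n).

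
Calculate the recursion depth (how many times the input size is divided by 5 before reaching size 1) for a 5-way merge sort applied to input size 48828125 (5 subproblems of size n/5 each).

For divide and conquer with division factor 5:

Problem sizes at each level:
Level 0: 48828125
Level 1: 9765625
Level 2: 1953125
Level 3: 390625
Level 4: 78125
Level 5: 15625
Level 6: 3125
Level 7: 625
Level 8: 125
Level 9: 25
Level 10: 5
Level 11: 1

The root is level 0 and the size-1 base case is level 11 (the tree spans levels 0 through 11, i.e. 12 levels counting the root), so the depth is the number of divisions: log_5(48828125) = 11

The recursion tree depth is log_5(48828125) = 11. At each level, the problem size is divided by 5, so it takes 11 divisions to reduce to a base case of size 1. The algorithm makes 5 recursive calls at each level.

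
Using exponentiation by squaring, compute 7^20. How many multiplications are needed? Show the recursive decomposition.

Computing 7^20 by squaring (build up from 7^1; each line after the first costs one multiplication):

7^1 = 7
7^2 = (7^1)^2 = 7^2 = 49
7^4 = (7^2)^2 = 49^2 = 2401
7^5 = 7 * 7^4 = 7 * 2401 = 16807
7^10 = (7^5)^2 = 16807^2 = 282475249
7^20 = (7^10)^2 = 282475249^2 = 79792266297612001

Result: 79792266297612001
Multiplications needed: 5 (5 lines after 7^1)

7^20 = 79792266297612001. Using exponentiation by squaring, this requires 5 multiplications. The key idea: if the exponent is even, square the half-power; if odd, multiply by the base once.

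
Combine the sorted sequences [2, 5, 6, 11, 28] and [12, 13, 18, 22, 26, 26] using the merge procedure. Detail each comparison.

Merging process:

Compare 2 vs 12: take 2 from left. Merged: [2]
Compare 5 vs 12: take 5 from left. Merged: [2, 5]
Compare 6 vs 12: take 6 from left. Merged: [2, 5, 6]
Compare 11 vs 12: take 11 from left. Merged: [2, 5, 6, 11]
Compare 28 vs 12: take 12 from right. Merged: [2, 5, 6, 11, 12]
Compare 28 vs 13: take 13 from right. Merged: [2, 5, 6, 11, 12, 13]
Compare 28 vs 18: take 18 from right. Merged: [2, 5, 6, 11, 12, 13, 18]
Compare 28 vs 22: take 22 from right. Merged: [2, 5, 6, 11, 12, 13, 18, 22]
Compare 28 vs 26: take 26 from right. Merged: [2, 5, 6, 11, 12, 13, 18, 22, 26]
Compare 28 vs 26: take 26 from right. Merged: [2, 5, 6, 11, 12, 13, 18, 22, 26, 26]
Append remaining from left: [28]. Merged: [2, 5, 6, 11, 12, 13, 18, 22, 26, 26, 28]

Final merged array: [2, 5, 6, 11, 12, 13, 18, 22, 26, 26, 28]
Total comparisons: 10

The merged array is [2, 5, 6, 11, 12, 13, 18, 22, 26, 26, 28], requiring 10 comparisons. The merge step runs in O(n) time where n is the total number of elements.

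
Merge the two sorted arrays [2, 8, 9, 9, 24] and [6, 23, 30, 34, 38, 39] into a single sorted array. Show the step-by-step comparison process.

Merging process:

Compare 2 vs 6: take 2 from left. Merged: [2]
Compare 8 vs 6: take 6 from right. Merged: [2, 6]
Compare 8 vs 23: take 8 from left. Merged: [2, 6, 8]
Compare 9 vs 23: take 9 from left. Merged: [2, 6, 8, 9]
Compare 9 vs 23: take 9 from left. Merged: [2, 6, 8, 9, 9]
Compare 24 vs 23: take 23 from right. Merged: [2, 6, 8, 9, 9, 23]
Compare 24 vs 30: take 24 from left. Merged: [2, 6, 8, 9, 9, 23, 24]
Append remaining from right: [30, 34, 38, 39]. Merged: [2, 6, 8, 9, 9, 23, 24, 30, 34, 38, 39]

Final merged array: [2, 6, 8, 9, 9, 23, 24, 30, 34, 38, 39]
Total comparisons: 7

The merged array is [2, 6, 8, 9, 9, 23, 24, 30, 34, 38, 39], requiring 7 comparisons. The merge step runs in O(n) time where n is the total number of elements.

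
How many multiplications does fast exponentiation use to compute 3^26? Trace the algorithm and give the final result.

Computing 3^26 by squaring (build up from 3^1; each line after the first costs one multiplication):

3^1 = 3
3^2 = (3^1)^2 = 3^2 = 9
3^3 = 3 * 3^2 = 3 * 9 = 27
3^6 = (3^3)^2 = 27^2 = 729
3^12 = (3^6)^2 = 729^2 = 531441
3^13 = 3 * 3^12 = 3 * 531441 = 1594323
3^26 = (3^13)^2 = 1594323^2 = 2541865828329

Result: 2541865828329
Multiplications needed: 6 (6 lines after 3^1)

3^26 = 2541865828329. Using exponentiation by squaring, this requires 6 multiplications. The key idea: if the exponent is even, square the half-power; if odd, multiply by the base once.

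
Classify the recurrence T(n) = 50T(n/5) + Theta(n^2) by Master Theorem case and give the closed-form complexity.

Master Theorem for T(n) = 50T(n/5) + O(n^2):

a = 50, b = 5, c = 2
log_b(a) = log_5(50) = 2.4307

Case 1: c = 2 < log_5(50) = 2.4307
T(n) = O(n^(log_5 50))

For T(n) = 50T(n/5) + O(n^2): log_5(50) = 2.4307. This is Case 1 of the Master Theorem (c < log_b(a), work dominated by leaves), giving O(n^(log_5 50)).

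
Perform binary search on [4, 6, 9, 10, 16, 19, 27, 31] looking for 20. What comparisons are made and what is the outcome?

Binary search for 20 in [4, 6, 9, 10, 16, 19, 27, 31]:

lo=0, hi=7, mid=3, arr[mid]=10 -> 10 < 20, search right half
lo=4, hi=7, mid=5, arr[mid]=19 -> 19 < 20, search right half
lo=6, hi=7, mid=6, arr[mid]=27 -> 27 > 20, search left half
lo=6 > hi=5, target 20 not found

Binary search determines that 20 is not in the array after 3 comparisons. The search space was exhausted without finding the target.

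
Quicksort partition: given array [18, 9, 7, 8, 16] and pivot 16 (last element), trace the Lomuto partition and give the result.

Lomuto partition with pivot = 16:

Initial array: [18, 9, 7, 8, 16]

arr[0]=18 > 16: no swap
arr[1]=9 <= 16: swap with position 0, array becomes [9, 18, 7, 8, 16]
arr[2]=7 <= 16: swap with position 1, array becomes [9, 7, 18, 8, 16]
arr[3]=8 <= 16: swap with position 2, array becomes [9, 7, 8, 18, 16]

Place pivot at position 3: [9, 7, 8, 16, 18]
Pivot position: 3

After partitioning with pivot 16, the array becomes [9, 7, 8, 16, 18]. The pivot is placed at index 3. All elements to the left of the pivot are <= 16, and all elements to the right are > 16.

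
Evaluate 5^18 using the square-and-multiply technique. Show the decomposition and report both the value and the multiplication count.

Computing 5^18 by squaring (build up from 5^1; each line after the first costs one multiplication):

5^1 = 5
5^2 = (5^1)^2 = 5^2 = 25
5^4 = (5^2)^2 = 25^2 = 625
5^8 = (5^4)^2 = 625^2 = 390625
5^9 = 5 * 5^8 = 5 * 390625 = 1953125
5^18 = (5^9)^2 = 1953125^2 = 3814697265625

Result: 3814697265625
Multiplications needed: 5 (5 lines after 5^1)

5^18 = 3814697265625. Using exponentiation by squaring, this requires 5 multiplications. The key idea: if the exponent is even, square the half-power; if odd, multiply by the base once.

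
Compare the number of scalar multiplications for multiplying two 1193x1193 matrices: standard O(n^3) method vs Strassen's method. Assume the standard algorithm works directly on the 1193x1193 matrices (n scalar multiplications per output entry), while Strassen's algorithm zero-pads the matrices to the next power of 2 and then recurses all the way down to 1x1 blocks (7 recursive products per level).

Matrix multiplication for 1193x1193 matrices:

Strassen's algorithm requires power-of-2 dimensions. Pad 1193x1193 to 2048x2048 (next power of 2).

Standard algorithm: 1193^3 = 1697936057 multiplications
Strassen's algorithm: 7^(log2(2048)) = 7^11 = 1977326743 multiplications
Difference: 1697936057 - 1977326743 = -279390686 (Strassen uses MORE here due to padding overhead — for small or just-over-power-of-2 n, padding can outweigh the per-level savings)

Standard: 1697936057 multiplications (1193^3). Strassen: 1977326743 multiplications (7^11, after padding to 2048x2048). Strassen reduces 8 recursive multiplications to 7 at each level.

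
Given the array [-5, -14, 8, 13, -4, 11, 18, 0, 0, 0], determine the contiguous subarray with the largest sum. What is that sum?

Using Kadane's algorithm on [-5, -14, 8, 13, -4, 11, 18, 0, 0, 0]:

Scanning through the array:
Position 1 (value -14): max_ending_here = -14, max_so_far = -5
Position 2 (value 8): max_ending_here = 8, max_so_far = 8
Position 3 (value 13): max_ending_here = 21, max_so_far = 21
Position 4 (value -4): max_ending_here = 17, max_so_far = 21
Position 5 (value 11): max_ending_here = 28, max_so_far = 28
Position 6 (value 18): max_ending_here = 46, max_so_far = 46
Position 7 (value 0): max_ending_here = 46, max_so_far = 46
Position 8 (value 0): max_ending_here = 46, max_so_far = 46
Position 9 (value 0): max_ending_here = 46, max_so_far = 46

Maximum subarray: [8, 13, -4, 11, 18]
Maximum sum: 46

The maximum subarray is [8, 13, -4, 11, 18] with sum 46. This subarray runs from index 2 to index 6.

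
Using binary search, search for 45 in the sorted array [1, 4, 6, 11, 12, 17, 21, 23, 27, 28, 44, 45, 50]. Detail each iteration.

Binary search for 45 in [1, 4, 6, 11, 12, 17, 21, 23, 27, 28, 44, 45, 50]:

lo=0, hi=12, mid=6, arr[mid]=21 -> 21 < 45, search right half
lo=7, hi=12, mid=9, arr[mid]=28 -> 28 < 45, search right half
lo=10, hi=12, mid=11, arr[mid]=45 -> Found target at index 11!

Binary search finds 45 at index 11 after 3 comparisons. The search repeatedly halves the search space by comparing with the middle element.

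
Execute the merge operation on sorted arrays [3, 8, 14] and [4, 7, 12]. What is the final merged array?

Merging process:

Compare 3 vs 4: take 3 from left. Merged: [3]
Compare 8 vs 4: take 4 from right. Merged: [3, 4]
Compare 8 vs 7: take 7 from right. Merged: [3, 4, 7]
Compare 8 vs 12: take 8 from left. Merged: [3, 4, 7, 8]
Compare 14 vs 12: take 12 from right. Merged: [3, 4, 7, 8, 12]
Append remaining from left: [14]. Merged: [3, 4, 7, 8, 12, 14]

Final merged array: [3, 4, 7, 8, 12, 14]
Total comparisons: 5

The merged array is [3, 4, 7, 8, 12, 14], requiring 5 comparisons. The merge step runs in O(n) time where n is the total number of elements.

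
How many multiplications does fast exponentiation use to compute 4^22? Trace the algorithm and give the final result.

Computing 4^22 by squaring (build up from 4^1; each line after the first costs one multiplication):

4^1 = 4
4^2 = (4^1)^2 = 4^2 = 16
4^4 = (4^2)^2 = 16^2 = 256
4^5 = 4 * 4^4 = 4 * 256 = 1024
4^10 = (4^5)^2 = 1024^2 = 1048576
4^11 = 4 * 4^10 = 4 * 1048576 = 4194304
4^22 = (4^11)^2 = 4194304^2 = 17592186044416

Result: 17592186044416
Multiplications needed: 6 (6 lines after 4^1)

4^22 = 17592186044416. Using exponentiation by squaring, this requires 6 multiplications. The key idea: if the exponent is even, square the half-power; if odd, multiply by the base once.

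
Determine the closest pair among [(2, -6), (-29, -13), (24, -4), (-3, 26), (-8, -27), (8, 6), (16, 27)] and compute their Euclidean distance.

Computing all pairwise distances among 7 points:

d((2, -6), (-29, -13)) = 31.7805
d((2, -6), (24, -4)) = 22.0907
d((2, -6), (-3, 26)) = 32.3883
d((2, -6), (-8, -27)) = 23.2594
d((2, -6), (8, 6)) = 13.4164 <-- minimum
d((2, -6), (16, 27)) = 35.8469
d((-29, -13), (24, -4)) = 53.7587
d((-29, -13), (-3, 26)) = 46.8722
d((-29, -13), (-8, -27)) = 25.2389
d((-29, -13), (8, 6)) = 41.5933
d((-29, -13), (16, 27)) = 60.208
d((24, -4), (-3, 26)) = 40.3609
d((24, -4), (-8, -27)) = 39.4081
d((24, -4), (8, 6)) = 18.868
d((24, -4), (16, 27)) = 32.0156
d((-3, 26), (-8, -27)) = 53.2353
d((-3, 26), (8, 6)) = 22.8254
d((-3, 26), (16, 27)) = 19.0263
d((-8, -27), (8, 6)) = 36.6742
d((-8, -27), (16, 27)) = 59.0931
d((8, 6), (16, 27)) = 22.4722

Closest pair: (2, -6) and (8, 6) with distance 13.4164

The closest pair is (2, -6) and (8, 6) with Euclidean distance 13.4164. For 7 points, brute-force pairwise comparison is shown above. For large n, the divide-and-conquer algorithm (sort by x, recurse on halves, check the dividing strip) achieves O(n log n).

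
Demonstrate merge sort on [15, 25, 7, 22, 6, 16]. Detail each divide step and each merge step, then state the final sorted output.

Merge sort trace:

Split: [15, 25, 7, 22, 6, 16] -> [15, 25, 7] and [22, 6, 16]
  Split: [15, 25, 7] -> [15] and [25, 7]
    Split: [25, 7] -> [25] and [7]
    Merge: [25] + [7] -> [7, 25]
  Merge: [15] + [7, 25] -> [7, 15, 25]
  Split: [22, 6, 16] -> [22] and [6, 16]
    Split: [6, 16] -> [6] and [16]
    Merge: [6] + [16] -> [6, 16]
  Merge: [22] + [6, 16] -> [6, 16, 22]
Merge: [7, 15, 25] + [6, 16, 22] -> [6, 7, 15, 16, 22, 25]

Final sorted array: [6, 7, 15, 16, 22, 25]

The merge sort proceeds by recursively splitting the array and merging sorted halves.
After all merges, the sorted array is [6, 7, 15, 16, 22, 25].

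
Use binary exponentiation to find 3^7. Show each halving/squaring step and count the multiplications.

Computing 3^7 by squaring (build up from 3^1; each line after the first costs one multiplication):

3^1 = 3
3^2 = (3^1)^2 = 3^2 = 9
3^3 = 3 * 3^2 = 3 * 9 = 27
3^6 = (3^3)^2 = 27^2 = 729
3^7 = 3 * 3^6 = 3 * 729 = 2187

Result: 2187
Multiplications needed: 4 (4 lines after 3^1)

3^7 = 2187. Using exponentiation by squaring, this requires 4 multiplications. The key idea: if the exponent is even, square the half-power; if odd, multiply by the base once.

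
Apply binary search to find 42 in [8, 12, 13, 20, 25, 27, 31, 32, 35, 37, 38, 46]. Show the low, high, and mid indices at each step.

Binary search for 42 in [8, 12, 13, 20, 25, 27, 31, 32, 35, 37, 38, 46]:

lo=0, hi=11, mid=5, arr[mid]=27 -> 27 < 42, search right half
lo=6, hi=11, mid=8, arr[mid]=35 -> 35 < 42, search right half
lo=9, hi=11, mid=10, arr[mid]=38 -> 38 < 42, search right half
lo=11, hi=11, mid=11, arr[mid]=46 -> 46 > 42, search left half
lo=11 > hi=10, target 42 not found

Binary search determines that 42 is not in the array after 4 comparisons. The search space was exhausted without finding the target.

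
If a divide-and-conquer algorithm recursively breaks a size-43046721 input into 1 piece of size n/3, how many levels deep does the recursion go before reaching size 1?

For divide and conquer with division factor 3:

Problem sizes at each level:
Level 0: 43046721
Level 1: 14348907
Level 2: 4782969
Level 3: 1594323
Level 4: 531441
Level 5: 177147
Level 6: 59049
Level 7: 19683
Level 8: 6561
Level 9: 2187
Level 10: 729
Level 11: 243
Level 12: 81
Level 13: 27
Level 14: 9
Level 15: 3
Level 16: 1

The root is level 0 and the size-1 base case is level 16 (the tree spans levels 0 through 16, i.e. 17 levels counting the root), so the depth is the number of divisions: log_3(43046721) = 16

The recursion tree depth is log_3(43046721) = 16. At each level, the problem size is divided by 3, so it takes 16 divisions to reduce to a base case of size 1. The algorithm makes 1 recursive call at each level.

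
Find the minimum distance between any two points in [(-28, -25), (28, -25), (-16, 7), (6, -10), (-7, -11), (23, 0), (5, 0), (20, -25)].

Computing all pairwise distances among 8 points:

d((-28, -25), (28, -25)) = 56.0
d((-28, -25), (-16, 7)) = 34.176
d((-28, -25), (6, -10)) = 37.1618
d((-28, -25), (-7, -11)) = 25.2389
d((-28, -25), (23, 0)) = 56.7979
d((-28, -25), (5, 0)) = 41.4005
d((-28, -25), (20, -25)) = 48.0
d((28, -25), (-16, 7)) = 54.4059
d((28, -25), (6, -10)) = 26.6271
d((28, -25), (-7, -11)) = 37.6962
d((28, -25), (23, 0)) = 25.4951
d((28, -25), (5, 0)) = 33.9706
d((28, -25), (20, -25)) = 8.0 <-- minimum
d((-16, 7), (6, -10)) = 27.8029
d((-16, 7), (-7, -11)) = 20.1246
d((-16, 7), (23, 0)) = 39.6232
d((-16, 7), (5, 0)) = 22.1359
d((-16, 7), (20, -25)) = 48.1664
d((6, -10), (-7, -11)) = 13.0384
d((6, -10), (23, 0)) = 19.7231
d((6, -10), (5, 0)) = 10.0499
d((6, -10), (20, -25)) = 20.5183
d((-7, -11), (23, 0)) = 31.9531
d((-7, -11), (5, 0)) = 16.2788
d((-7, -11), (20, -25)) = 30.4138
d((23, 0), (5, 0)) = 18.0
d((23, 0), (20, -25)) = 25.1794
d((5, 0), (20, -25)) = 29.1548

Closest pair: (28, -25) and (20, -25) with distance 8.0

The closest pair is (28, -25) and (20, -25) with Euclidean distance 8.0. For 8 points, brute-force pairwise comparison is shown above. For large n, the divide-and-conquer algorithm (sort by x, recurse on halves, check the dividing strip) achieves O(n log n).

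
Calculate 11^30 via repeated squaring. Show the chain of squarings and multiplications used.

Computing 11^30 by squaring (build up from 11^1; each line after the first costs one multiplication):

11^1 = 11
11^2 = (11^1)^2 = 11^2 = 121
11^3 = 11 * 11^2 = 11 * 121 = 1331
11^6 = (11^3)^2 = 1331^2 = 1771561
11^7 = 11 * 11^6 = 11 * 1771561 = 19487171
11^14 = (11^7)^2 = 19487171^2 = 379749833583241
11^15 = 11 * 11^14 = 11 * 379749833583241 = 4177248169415651
11^30 = (11^15)^2 = 4177248169415651^2 = 17449402268886407318558803753801

Result: 17449402268886407318558803753801
Multiplications needed: 7 (7 lines after 11^1)

11^30 = 17449402268886407318558803753801. Using exponentiation by squaring, this requires 7 multiplications. The key idea: if the exponent is even, square the half-power; if odd, multiply by the base once.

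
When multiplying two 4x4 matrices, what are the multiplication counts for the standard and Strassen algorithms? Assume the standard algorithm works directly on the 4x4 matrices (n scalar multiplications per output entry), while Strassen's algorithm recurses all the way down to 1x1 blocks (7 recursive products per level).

Matrix multiplication for 4x4 matrices:

Standard algorithm: 4^3 = 64 multiplications
Strassen's algorithm: 7^(log2(4)) = 7^2 = 49 multiplications
Savings: 64 - 49 = 15 multiplications

Standard: 64 multiplications (4^3). Strassen: 49 multiplications (7^2). Strassen reduces 8 recursive multiplications to 7 at each level.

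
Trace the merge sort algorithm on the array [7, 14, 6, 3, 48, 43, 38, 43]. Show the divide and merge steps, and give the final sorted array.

Merge sort trace:

Split: [7, 14, 6, 3, 48, 43, 38, 43] -> [7, 14, 6, 3] and [48, 43, 38, 43]
  Split: [7, 14, 6, 3] -> [7, 14] and [6, 3]
    Split: [7, 14] -> [7] and [14]
    Merge: [7] + [14] -> [7, 14]
    Split: [6, 3] -> [6] and [3]
    Merge: [6] + [3] -> [3, 6]
  Merge: [7, 14] + [3, 6] -> [3, 6, 7, 14]
  Split: [48, 43, 38, 43] -> [48, 43] and [38, 43]
    Split: [48, 43] -> [48] and [43]
    Merge: [48] + [43] -> [43, 48]
    Split: [38, 43] -> [38] and [43]
    Merge: [38] + [43] -> [38, 43]
  Merge: [43, 48] + [38, 43] -> [38, 43, 43, 48]
Merge: [3, 6, 7, 14] + [38, 43, 43, 48] -> [3, 6, 7, 14, 38, 43, 43, 48]

Final sorted array: [3, 6, 7, 14, 38, 43, 43, 48]

The merge sort proceeds by recursively splitting the array and merging sorted halves.
After all merges, the sorted array is [3, 6, 7, 14, 38, 43, 43, 48].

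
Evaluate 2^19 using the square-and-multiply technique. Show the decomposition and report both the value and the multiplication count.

Computing 2^19 by squaring (build up from 2^1; each line after the first costs one multiplication):

2^1 = 2
2^2 = (2^1)^2 = 2^2 = 4
2^4 = (2^2)^2 = 4^2 = 16
2^8 = (2^4)^2 = 16^2 = 256
2^9 = 2 * 2^8 = 2 * 256 = 512
2^18 = (2^9)^2 = 512^2 = 262144
2^19 = 2 * 2^18 = 2 * 262144 = 524288

Result: 524288
Multiplications needed: 6 (6 lines after 2^1)

2^19 = 524288. Using exponentiation by squaring, this requires 6 multiplications. The key idea: if the exponent is even, square the half-power; if odd, multiply by the base once.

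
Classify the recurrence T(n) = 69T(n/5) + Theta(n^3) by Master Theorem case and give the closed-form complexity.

Master Theorem for T(n) = 69T(n/5) + O(n^3):

a = 69, b = 5, c = 3
log_b(a) = log_5(69) = 2.6308

Case 3: c = 3 > log_5(69) = 2.6308
T(n) = O(n^3) = O(n^3)

For T(n) = 69T(n/5) + O(n^3): log_5(69) = 2.6308. This is Case 3 of the Master Theorem (c > log_b(a), work dominated by root), giving O(n^3).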